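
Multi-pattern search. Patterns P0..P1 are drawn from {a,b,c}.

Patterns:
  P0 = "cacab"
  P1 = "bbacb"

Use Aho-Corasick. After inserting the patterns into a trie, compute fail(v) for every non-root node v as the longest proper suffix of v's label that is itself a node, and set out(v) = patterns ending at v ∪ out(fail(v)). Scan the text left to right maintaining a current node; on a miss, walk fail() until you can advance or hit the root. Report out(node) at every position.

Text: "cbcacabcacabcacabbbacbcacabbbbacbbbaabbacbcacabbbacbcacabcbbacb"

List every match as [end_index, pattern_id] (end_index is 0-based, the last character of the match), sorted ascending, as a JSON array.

Build:
Trie nodes:
  0='ε' goto b→6 c→1
  1='c' goto a→2
  2='ca' goto c→3
  3='cac' goto a→4
  4='caca' goto b→5
  5='cacab' goto ·  [P0 ends]
  6='b' goto b→7
  7='bb' goto a→8
  8='bba' goto c→9
  9='bbac' goto b→10
  10='bbacb' goto ·  [P1 ends]

BFS fail/out derivation:
  n1('c'): parent n0 fail=0; on 'c' 0 → fail=0;  out ∅∪∅=∅
  n6('b'): parent n0 fail=0; on 'b' 0 → fail=0;  out ∅∪∅=∅
  n2('ca'): parent n1 fail=0; on 'a' 0 → fail=0;  out ∅∪∅=∅
  n7('bb'): parent n6 fail=0; on 'b' 0 → fail=6;  out ∅∪∅=∅
  n3('cac'): parent n2 fail=0; on 'c' 0 → fail=1;  out ∅∪∅=∅
  n8('bba'): parent n7 fail=6; on 'a' 6→0 → fail=0;  out ∅∪∅=∅
  n4('caca'): parent n3 fail=1; on 'a' 1 → fail=2;  out ∅∪∅=∅
  n9('bbac'): parent n8 fail=0; on 'c' 0 → fail=1;  out ∅∪∅=∅
  n5('cacab'): parent n4 fail=2; on 'b' 2→0 → fail=6;  out {0}∪∅={0}
  n10('bbacb'): parent n9 fail=1; on 'b' 1→0 → fail=6;  out {1}∪∅={1}

Run:
i=0 'c': node 0→1
i=1 'b': node 1→6 (fail-walked)
i=2 'c': node 6→1 (fail-walked)
i=3 'a': node 1→2
i=4 'c': node 2→3
i=5 'a': node 3→4
i=6 'b': node 4→5  ** P0@[2:6]
i=7 'c': node 5→1 (fail-walked)
i=8 'a': node 1→2
i=9 'c': node 2→3
i=10 'a': node 3→4
i=11 'b': node 4→5  ** P0@[7:11]
i=12 'c': node 5→1 (fail-walked)
i=13 'a': node 1→2
i=14 'c': node 2→3
i=15 'a': node 3→4
i=16 'b': node 4→5  ** P0@[12:16]
i=17 'b': node 5→7 (fail-walked)
i=18 'b': node 7→7 (fail-walked)
i=19 'a': node 7→8
i=20 'c': node 8→9
i=21 'b': node 9→10  ** P1@[17:21]
i=22 'c': node 10→1 (fail-walked)
i=23 'a': node 1→2
i=24 'c': node 2→3
i=25 'a': node 3→4
i=26 'b': node 4→5  ** P0@[22:26]
i=27 'b': node 5→7 (fail-walked)
i=28 'b': node 7→7 (fail-walked)
i=29 'b': node 7→7 (fail-walked)
i=30 'a': node 7→8
i=31 'c': node 8→9
i=32 'b': node 9→10  ** P1@[28:32]
i=33 'b': node 10→7 (fail-walked)
i=34 'b': node 7→7 (fail-walked)
i=35 'a': node 7→8
i=36 'a': node 8→0 (fail-walked)
i=37 'b': node 0→6
i=38 'b': node 6→7
i=39 'a': node 7→8
i=40 'c': node 8→9
i=41 'b': node 9→10  ** P1@[37:41]
i=42 'c': node 10→1 (fail-walked)
i=43 'a': node 1→2
i=44 'c': node 2→3
i=45 'a': node 3→4
i=46 'b': node 4→5  ** P0@[42:46]
i=47 'b': node 5→7 (fail-walked)
i=48 'b': node 7→7 (fail-walked)
i=49 'a': node 7→8
i=50 'c': node 8→9
i=51 'b': node 9→10  ** P1@[47:51]
i=52 'c': node 10→1 (fail-walked)
i=53 'a': node 1→2
i=54 'c': node 2→3
i=55 'a': node 3→4
i=56 'b': node 4→5  ** P0@[52:56]
i=57 'c': node 5→1 (fail-walked)
i=58 'b': node 1→6 (fail-walked)
i=59 'b': node 6→7
i=60 'a': node 7→8
i=61 'c': node 8→9
i=62 'b': node 9→10  ** P1@[58:62]

All matches (sorted): [[6,0],[11,0],[16,0],[21,1],[26,0],[32,1],[41,1],[46,0],[51,1],[56,0],[62,1]]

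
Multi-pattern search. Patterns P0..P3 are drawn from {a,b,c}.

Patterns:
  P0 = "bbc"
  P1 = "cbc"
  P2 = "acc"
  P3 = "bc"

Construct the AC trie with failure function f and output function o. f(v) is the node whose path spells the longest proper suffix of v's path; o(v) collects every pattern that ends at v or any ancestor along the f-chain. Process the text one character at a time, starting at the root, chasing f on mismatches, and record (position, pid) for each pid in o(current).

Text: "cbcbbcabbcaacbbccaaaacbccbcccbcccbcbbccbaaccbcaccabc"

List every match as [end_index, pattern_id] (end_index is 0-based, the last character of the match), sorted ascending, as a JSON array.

Build automaton:
Trie (insert patterns):
  n0 'ε': a→7 b→1 c→4
  n1 'b': b→2 c→10
  n2 'bb': c→3
  n3 'bbc': ·  [P0 ends]
  n4 'c': b→5
  n5 'cb': c→6
  n6 'cbc': ·  [P1 ends]
  n7 'a': c→8
  n8 'ac': c→9
  n9 'acc': ·  [P2 ends]
  n10 'bc': ·  [P3 ends]

Failure links (BFS by depth):
  fail(1) 'b': from fail(0)=0 chase 'b': 0 ⇒ 0;  out=∅∪out(0)=∅
  fail(4) 'c': from fail(0)=0 chase 'c': 0 ⇒ 0;  out=∅∪out(0)=∅
  fail(7) 'a': from fail(0)=0 chase 'a': 0 ⇒ 0;  out=∅∪out(0)=∅
  fail(2) 'bb': from fail(1)=0 chase 'b': 0 ⇒ 1;  out=∅∪out(1)=∅
  fail(5) 'cb': from fail(4)=0 chase 'b': 0 ⇒ 1;  out=∅∪out(1)=∅
  fail(8) 'ac': from fail(7)=0 chase 'c': 0 ⇒ 4;  out=∅∪out(4)=∅
  fail(10) 'bc': from fail(1)=0 chase 'c': 0 ⇒ 4;  out={3}∪out(4)={3}
  fail(3) 'bbc': from fail(2)=1 chase 'c': 1 ⇒ 10;  out={0}∪out(10)={0,3}
  fail(6) 'cbc': from fail(5)=1 chase 'c': 1 ⇒ 10;  out={1}∪out(10)={1,3}
  fail(9) 'acc': from fail(8)=4 chase 'c': 4→0 ⇒ 4;  out={2}∪out(4)={2}

Run:
pos 0 'c': at 4
pos 1 'b': at 5
pos 2 'c': at 6  emit P1@[0:2],P3@[1:2]
pos 3 'b': at 5 (via fail)
pos 4 'b': at 2 (via fail)
pos 5 'c': at 3  emit P0@[3:5],P3@[4:5]
pos 6 'a': at 7 (via fail)
pos 7 'b': at 1 (via fail)
pos 8 'b': at 2
pos 9 'c': at 3  emit P0@[7:9],P3@[8:9]
pos 10 'a': at 7 (via fail)
pos 11 'a': at 7 (via fail)
pos 12 'c': at 8
pos 13 'b': at 5 (via fail)
pos 14 'b': at 2 (via fail)
pos 15 'c': at 3  emit P0@[13:15],P3@[14:15]
pos 16 'c': at 4 (via fail)
pos 17 'a': at 7 (via fail)
pos 18 'a': at 7 (via fail)
pos 19 'a': at 7 (via fail)
pos 20 'a': at 7 (via fail)
pos 21 'c': at 8
pos 22 'b': at 5 (via fail)
pos 23 'c': at 6  emit P1@[21:23],P3@[22:23]
pos 24 'c': at 4 (via fail)
pos 25 'b': at 5
pos 26 'c': at 6  emit P1@[24:26],P3@[25:26]
pos 27 'c': at 4 (via fail)
pos 28 'c': at 4 (via fail)
pos 29 'b': at 5
pos 30 'c': at 6  emit P1@[28:30],P3@[29:30]
pos 31 'c': at 4 (via fail)
pos 32 'c': at 4 (via fail)
pos 33 'b': at 5
pos 34 'c': at 6  emit P1@[32:34],P3@[33:34]
pos 35 'b': at 5 (via fail)
pos 36 'b': at 2 (via fail)
pos 37 'c': at 3  emit P0@[35:37],P3@[36:37]
pos 38 'c': at 4 (via fail)
pos 39 'b': at 5
pos 40 'a': at 7 (via fail)
pos 41 'a': at 7 (via fail)
pos 42 'c': at 8
pos 43 'c': at 9  emit P2@[41:43]
pos 44 'b': at 5 (via fail)
pos 45 'c': at 6  emit P1@[43:45],P3@[44:45]
pos 46 'a': at 7 (via fail)
pos 47 'c': at 8
pos 48 'c': at 9  emit P2@[46:48]
pos 49 'a': at 7 (via fail)
pos 50 'b': at 1 (via fail)
pos 51 'c': at 10  emit P3@[50:51]

Result: [[2,1],[2,3],[5,0],[5,3],[9,0],[9,3],[15,0],[15,3],[23,1],[23,3],[26,1],[26,3],[30,1],[30,3],[34,1],[34,3],[37,0],[37,3],[43,2],[45,1],[45,3],[48,2],[51,3]]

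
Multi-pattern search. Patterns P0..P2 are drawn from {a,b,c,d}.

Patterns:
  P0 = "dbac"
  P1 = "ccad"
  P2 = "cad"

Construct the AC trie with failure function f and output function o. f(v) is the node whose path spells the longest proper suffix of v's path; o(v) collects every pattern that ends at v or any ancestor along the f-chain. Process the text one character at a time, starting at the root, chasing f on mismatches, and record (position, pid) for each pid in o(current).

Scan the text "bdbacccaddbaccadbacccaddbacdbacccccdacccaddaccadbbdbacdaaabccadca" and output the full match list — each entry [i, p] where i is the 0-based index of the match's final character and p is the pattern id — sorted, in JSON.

Build automaton:
Trie (insert patterns):
  n0 'ε': c→5 d→1
  n1 'd': b→2
  n2 'db': a→3
  n3 'dba': c→4
  n4 'dbac': ·  [P0 ends]
  n5 'c': a→9 c→6
  n6 'cc': a→7
  n7 'cca': d→8
  n8 'ccad': ·  [P1 ends]
  n9 'ca': d→10
  n10 'cad': ·  [P2 ends]

BFS fail/out derivation:
  n1('d'): parent n0 fail=0; on 'd' 0 → fail=0;  out ∅∪∅=∅
  n5('c'): parent n0 fail=0; on 'c' 0 → fail=0;  out ∅∪∅=∅
  n2('db'): parent n1 fail=0; on 'b' 0 → fail=0;  out ∅∪∅=∅
  n6('cc'): parent n5 fail=0; on 'c' 0 → fail=5;  out ∅∪∅=∅
  n9('ca'): parent n5 fail=0; on 'a' 0 → fail=0;  out ∅∪∅=∅
  n3('dba'): parent n2 fail=0; on 'a' 0 → fail=0;  out ∅∪∅=∅
  n7('cca'): parent n6 fail=5; on 'a' 5 → fail=9;  out ∅∪∅=∅
  n10('cad'): parent n9 fail=0; on 'd' 0 → fail=1;  out {2}∪∅={2}
  n4('dbac'): parent n3 fail=0; on 'c' 0 → fail=5;  out {0}∪∅={0}
  n8('ccad'): parent n7 fail=9; on 'd' 9 → fail=10;  out {1}∪{2}={1,2}

Text stream:
i=0 'b': node 0→0
i=1 'd': node 0→1
i=2 'b': node 1→2
i=3 'a': node 2→3
i=4 'c': node 3→4  → match P0@[1:4]
i=5 'c': node 4→6 (via fail)
i=6 'c': node 6→6 (via fail)
i=7 'a': node 6→7
i=8 'd': node 7→8  → match P1@[5:8],P2@[6:8]
i=9 'd': node 8→1 (via fail)
i=10 'b': node 1→2
i=11 'a': node 2→3
i=12 'c': node 3→4  → match P0@[9:12]
i=13 'c': node 4→6 (via fail)
i=14 'a': node 6→7
i=15 'd': node 7→8  → match P1@[12:15],P2@[13:15]
i=16 'b': node 8→2 (via fail)
i=17 'a': node 2→3
i=18 'c': node 3→4  → match P0@[15:18]
i=19 'c': node 4→6 (via fail)
i=20 'c': node 6→6 (via fail)
i=21 'a': node 6→7
i=22 'd': node 7→8  → match P1@[19:22],P2@[20:22]
i=23 'd': node 8→1 (via fail)
i=24 'b': node 1→2
i=25 'a': node 2→3
i=26 'c': node 3→4  → match P0@[23:26]
i=27 'd': node 4→1 (via fail)
i=28 'b': node 1→2
i=29 'a': node 2→3
i=30 'c': node 3→4  → match P0@[27:30]
i=31 'c': node 4→6 (via fail)
i=32 'c': node 6→6 (via fail)
i=33 'c': node 6→6 (via fail)
i=34 'c': node 6→6 (via fail)
i=35 'd': node 6→1 (via fail)
i=36 'a': node 1→0 (via fail)
i=37 'c': node 0→5
i=38 'c': node 5→6
i=39 'c': node 6→6 (via fail)
i=40 'a': node 6→7
i=41 'd': node 7→8  → match P1@[38:41],P2@[39:41]
i=42 'd': node 8→1 (via fail)
i=43 'a': node 1→0 (via fail)
i=44 'c': node 0→5
i=45 'c': node 5→6
i=46 'a': node 6→7
i=47 'd': node 7→8  → match P1@[44:47],P2@[45:47]
i=48 'b': node 8→2 (via fail)
i=49 'b': node 2→0 (via fail)
i=50 'd': node 0→1
i=51 'b': node 1→2
i=52 'a': node 2→3
i=53 'c': node 3→4  → match P0@[50:53]
i=54 'd': node 4→1 (via fail)
i=55 'a': node 1→0 (via fail)
i=56 'a': node 0→0
i=57 'a': node 0→0
i=58 'b': node 0→0
i=59 'c': node 0→5
i=60 'c': node 5→6
i=61 'a': node 6→7
i=62 'd': node 7→8  → match P1@[59:62],P2@[60:62]
i=63 'c': node 8→5 (via fail)
i=64 'a': node 5→9

Matches: [[4,0],[8,1],[8,2],[12,0],[15,1],[15,2],[18,0],[22,1],[22,2],[26,0],[30,0],[41,1],[41,2],[47,1],[47,2],[53,0],[62,1],[62,2]]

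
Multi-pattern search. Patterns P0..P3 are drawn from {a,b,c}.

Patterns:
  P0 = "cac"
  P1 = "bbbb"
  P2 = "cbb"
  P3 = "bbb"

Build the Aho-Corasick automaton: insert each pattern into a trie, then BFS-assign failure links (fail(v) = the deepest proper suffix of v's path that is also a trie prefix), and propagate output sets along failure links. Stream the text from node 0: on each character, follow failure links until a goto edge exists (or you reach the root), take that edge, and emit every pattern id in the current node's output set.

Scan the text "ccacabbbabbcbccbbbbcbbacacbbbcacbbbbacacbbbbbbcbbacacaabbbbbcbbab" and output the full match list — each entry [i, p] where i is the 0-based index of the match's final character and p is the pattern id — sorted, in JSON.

Build automaton:
Trie (insert patterns):
  0='ε' goto b→4 c→1
  1='c' goto a→2 b→8
  2='ca' goto c→3
  3='cac' goto ·  [P0 ends]
  4='b' goto b→5
  5='bb' goto b→6
  6='bbb' goto b→7  [P3 ends]
  7='bbbb' goto ·  [P1 ends]
  8='cb' goto b→9
  9='cbb' goto ·  [P2 ends]

Failure links (BFS by depth):
  n1('c'): parent n0 fail=0; on 'c' 0 → fail=0;  out ∅∪∅=∅
  n4('b'): parent n0 fail=0; on 'b' 0 → fail=0;  out ∅∪∅=∅
  n2('ca'): parent n1 fail=0; on 'a' 0 → fail=0;  out ∅∪∅=∅
  n5('bb'): parent n4 fail=0; on 'b' 0 → fail=4;  out ∅∪∅=∅
  n8('cb'): parent n1 fail=0; on 'b' 0 → fail=4;  out ∅∪∅=∅
  n3('cac'): parent n2 fail=0; on 'c' 0 → fail=1;  out {0}∪∅={0}
  n6('bbb'): parent n5 fail=4; on 'b' 4 → fail=5;  out {3}∪∅={3}
  n9('cbb'): parent n8 fail=4; on 'b' 4 → fail=5;  out {2}∪∅={2}
  n7('bbbb'): parent n6 fail=5; on 'b' 5 → fail=6;  out {1}∪{3}={1,3}

Text stream:
pos 0 'c': at 1
pos 1 'c': at 1 (fail-walked)
pos 2 'a': at 2
pos 3 'c': at 3  → match P0@[1:3]
pos 4 'a': at 2 (fail-walked)
pos 5 'b': at 4 (fail-walked)
pos 6 'b': at 5
pos 7 'b': at 6  → match P3@[5:7]
pos 8 'a': at 0 (fail-walked)
pos 9 'b': at 4
pos 10 'b': at 5
pos 11 'c': at 1 (fail-walked)
pos 12 'b': at 8
pos 13 'c': at 1 (fail-walked)
pos 14 'c': at 1 (fail-walked)
pos 15 'b': at 8
pos 16 'b': at 9  → match P2@[14:16]
pos 17 'b': at 6 (fail-walked)  → match P3@[15:17]
pos 18 'b': at 7  → match P1@[15:18],P3@[16:18]
pos 19 'c': at 1 (fail-walked)
pos 20 'b': at 8
pos 21 'b': at 9  → match P2@[19:21]
pos 22 'a': at 0 (fail-walked)
pos 23 'c': at 1
pos 24 'a': at 2
pos 25 'c': at 3  → match P0@[23:25]
pos 26 'b': at 8 (fail-walked)
pos 27 'b': at 9  → match P2@[25:27]
pos 28 'b': at 6 (fail-walked)  → match P3@[26:28]
pos 29 'c': at 1 (fail-walked)
pos 30 'a': at 2
pos 31 'c': at 3  → match P0@[29:31]
pos 32 'b': at 8 (fail-walked)
pos 33 'b': at 9  → match P2@[31:33]
pos 34 'b': at 6 (fail-walked)  → match P3@[32:34]
pos 35 'b': at 7  → match P1@[32:35],P3@[33:35]
pos 36 'a': at 0 (fail-walked)
pos 37 'c': at 1
pos 38 'a': at 2
pos 39 'c': at 3  → match P0@[37:39]
pos 40 'b': at 8 (fail-walked)
pos 41 'b': at 9  → match P2@[39:41]
pos 42 'b': at 6 (fail-walked)  → match P3@[40:42]
pos 43 'b': at 7  → match P1@[40:43],P3@[41:43]
pos 44 'b': at 7 (fail-walked)  → match P1@[41:44],P3@[42:44]
pos 45 'b': at 7 (fail-walked)  → match P1@[42:45],P3@[43:45]
pos 46 'c': at 1 (fail-walked)
pos 47 'b': at 8
pos 48 'b': at 9  → match P2@[46:48]
pos 49 'a': at 0 (fail-walked)
pos 50 'c': at 1
pos 51 'a': at 2
pos 52 'c': at 3  → match P0@[50:52]
pos 53 'a': at 2 (fail-walked)
pos 54 'a': at 0 (fail-walked)
pos 55 'b': at 4
pos 56 'b': at 5
pos 57 'b': at 6  → match P3@[55:57]
pos 58 'b': at 7  → match P1@[55:58],P3@[56:58]
pos 59 'b': at 7 (fail-walked)  → match P1@[56:59],P3@[57:59]
pos 60 'c': at 1 (fail-walked)
pos 61 'b': at 8
pos 62 'b': at 9  → match P2@[60:62]
pos 63 'a': at 0 (fail-walked)
pos 64 'b': at 4

Result: [[3,0],[7,3],[16,2],[17,3],[18,1],[18,3],[21,2],[25,0],[27,2],[28,3],[31,0],[33,2],[34,3],[35,1],[35,3],[39,0],[41,2],[42,3],[43,1],[43,3],[44,1],[44,3],[45,1],[45,3],[48,2],[52,0],[57,3],[58,1],[58,3],[59,1],[59,3],[62,2]]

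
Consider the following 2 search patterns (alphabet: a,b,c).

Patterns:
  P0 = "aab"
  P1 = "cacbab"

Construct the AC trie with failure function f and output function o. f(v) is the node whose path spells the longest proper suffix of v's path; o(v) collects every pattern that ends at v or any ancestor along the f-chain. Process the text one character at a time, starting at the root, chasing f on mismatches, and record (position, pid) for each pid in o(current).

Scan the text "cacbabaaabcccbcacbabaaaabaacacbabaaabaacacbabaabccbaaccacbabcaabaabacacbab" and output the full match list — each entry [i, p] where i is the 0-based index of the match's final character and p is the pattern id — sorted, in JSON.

Build:
Trie nodes:
  0='ε' goto a→1 c→4
  1='a' goto a→2
  2='aa' goto b→3
  3='aab' goto ·  ←P0
  4='c' goto a→5
  5='ca' goto c→6
  6='cac' goto b→7
  7='cacb' goto a→8
  8='cacba' goto b→9
  9='cacbab' goto ·  ←P1

BFS fail/out derivation:
  n1('a'): parent n0 fail=0; on 'a' 0 → fail=0;  out ∅∪∅=∅
  n4('c'): parent n0 fail=0; on 'c' 0 → fail=0;  out ∅∪∅=∅
  n2('aa'): parent n1 fail=0; on 'a' 0 → fail=1;  out ∅∪∅=∅
  n5('ca'): parent n4 fail=0; on 'a' 0 → fail=1;  out ∅∪∅=∅
  n3('aab'): parent n2 fail=1; on 'b' 1→0 → fail=0;  out {0}∪∅={0}
  n6('cac'): parent n5 fail=1; on 'c' 1→0 → fail=4;  out ∅∪∅=∅
  n7('cacb'): parent n6 fail=4; on 'b' 4→0 → fail=0;  out ∅∪∅=∅
  n8('cacba'): parent n7 fail=0; on 'a' 0 → fail=1;  out ∅∪∅=∅
  n9('cacbab'): parent n8 fail=1; on 'b' 1→0 → fail=0;  out {1}∪∅={1}

Run:
i=0 'c': node 0→4
i=1 'a': node 4→5
i=2 'c': node 5→6
i=3 'b': node 6→7
i=4 'a': node 7→8
i=5 'b': node 8→9  emit P1@[0:5]
i=6 'a': node 9→1 ·f
i=7 'a': node 1→2
i=8 'a': node 2→2 ·f
i=9 'b': node 2→3  emit P0@[7:9]
i=10 'c': node 3→4 ·f
i=11 'c': node 4→4 ·f
i=12 'c': node 4→4 ·f
i=13 'b': node 4→0 ·f
i=14 'c': node 0→4
i=15 'a': node 4→5
i=16 'c': node 5→6
i=17 'b': node 6→7
i=18 'a': node 7→8
i=19 'b': node 8→9  emit P1@[14:19]
i=20 'a': node 9→1 ·f
i=21 'a': node 1→2
i=22 'a': node 2→2 ·f
i=23 'a': node 2→2 ·f
i=24 'b': node 2→3  emit P0@[22:24]
i=25 'a': node 3→1 ·f
i=26 'a': node 1→2
i=27 'c': node 2→4 ·f
i=28 'a': node 4→5
i=29 'c': node 5→6
i=30 'b': node 6→7
i=31 'a': node 7→8
i=32 'b': node 8→9  emit P1@[27:32]
i=33 'a': node 9→1 ·f
i=34 'a': node 1→2
i=35 'a': node 2→2 ·f
i=36 'b': node 2→3  emit P0@[34:36]
i=37 'a': node 3→1 ·f
i=38 'a': node 1→2
i=39 'c': node 2→4 ·f
i=40 'a': node 4→5
i=41 'c': node 5→6
i=42 'b': node 6→7
i=43 'a': node 7→8
i=44 'b': node 8→9  emit P1@[39:44]
i=45 'a': node 9→1 ·f
i=46 'a': node 1→2
i=47 'b': node 2→3  emit P0@[45:47]
i=48 'c': node 3→4 ·f
i=49 'c': node 4→4 ·f
i=50 'b': node 4→0 ·f
i=51 'a': node 0→1
i=52 'a': node 1→2
i=53 'c': node 2→4 ·f
i=54 'c': node 4→4 ·f
i=55 'a': node 4→5
i=56 'c': node 5→6
i=57 'b': node 6→7
i=58 'a': node 7→8
i=59 'b': node 8→9  emit P1@[54:59]
i=60 'c': node 9→4 ·f
i=61 'a': node 4→5
i=62 'a': node 5→2 ·f
i=63 'b': node 2→3  emit P0@[61:63]
i=64 'a': node 3→1 ·f
i=65 'a': node 1→2
i=66 'b': node 2→3  emit P0@[64:66]
i=67 'a': node 3→1 ·f
i=68 'c': node 1→4 ·f
i=69 'a': node 4→5
i=70 'c': node 5→6
i=71 'b': node 6→7
i=72 'a': node 7→8
i=73 'b': node 8→9  emit P1@[68:73]

All matches (sorted): [[5,1],[9,0],[19,1],[24,0],[32,1],[36,0],[44,1],[47,0],[59,1],[63,0],[66,0],[73,1]]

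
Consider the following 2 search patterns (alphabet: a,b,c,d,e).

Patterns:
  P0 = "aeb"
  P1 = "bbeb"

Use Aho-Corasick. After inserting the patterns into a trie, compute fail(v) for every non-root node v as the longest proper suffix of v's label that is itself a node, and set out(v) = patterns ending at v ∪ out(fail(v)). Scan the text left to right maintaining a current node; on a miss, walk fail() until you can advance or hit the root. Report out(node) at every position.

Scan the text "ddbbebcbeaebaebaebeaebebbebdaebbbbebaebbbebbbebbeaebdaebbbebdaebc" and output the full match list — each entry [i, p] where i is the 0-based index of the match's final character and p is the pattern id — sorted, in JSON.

Build:
Trie nodes:
  n0 'ε': a→1 b→4
  n1 'a': e→2
  n2 'ae': b→3
  n3 'aeb': ·  [P0 ends]
  n4 'b': b→5
  n5 'bb': e→6
  n6 'bbe': b→7
  n7 'bbeb': ·  [P1 ends]

BFS fail/out derivation:
  fail(1) 'a': from fail(0)=0 chase 'a': 0 ⇒ 0;  out=∅∪out(0)=∅
  fail(4) 'b': from fail(0)=0 chase 'b': 0 ⇒ 0;  out=∅∪out(0)=∅
  fail(2) 'ae': from fail(1)=0 chase 'e': 0 ⇒ 0;  out=∅∪out(0)=∅
  fail(5) 'bb': from fail(4)=0 chase 'b': 0 ⇒ 4;  out=∅∪out(4)=∅
  fail(3) 'aeb': from fail(2)=0 chase 'b': 0 ⇒ 4;  out={0}∪out(4)={0}
  fail(6) 'bbe': from fail(5)=4 chase 'e': 4→0 ⇒ 0;  out=∅∪out(0)=∅
  fail(7) 'bbeb': from fail(6)=0 chase 'b': 0 ⇒ 4;  out={1}∪out(4)={1}

Run:
i=0 'd': node 0→0
i=1 'd': node 0→0
i=2 'b': node 0→4
i=3 'b': node 4→5
i=4 'e': node 5→6
i=5 'b': node 6→7  ** P1@[2:5]
i=6 'c': node 7→0 ·f
i=7 'b': node 0→4
i=8 'e': node 4→0 ·f
i=9 'a': node 0→1
i=10 'e': node 1→2
i=11 'b': node 2→3  ** P0@[9:11]
i=12 'a': node 3→1 ·f
i=13 'e': node 1→2
i=14 'b': node 2→3  ** P0@[12:14]
i=15 'a': node 3→1 ·f
i=16 'e': node 1→2
i=17 'b': node 2→3  ** P0@[15:17]
i=18 'e': node 3→0 ·f
i=19 'a': node 0→1
i=20 'e': node 1→2
i=21 'b': node 2→3  ** P0@[19:21]
i=22 'e': node 3→0 ·f
i=23 'b': node 0→4
i=24 'b': node 4→5
i=25 'e': node 5→6
i=26 'b': node 6→7  ** P1@[23:26]
i=27 'd': node 7→0 ·f
i=28 'a': node 0→1
i=29 'e': node 1→2
i=30 'b': node 2→3  ** P0@[28:30]
i=31 'b': node 3→5 ·f
i=32 'b': node 5→5 ·f
i=33 'b': node 5→5 ·f
i=34 'e': node 5→6
i=35 'b': node 6→7  ** P1@[32:35]
i=36 'a': node 7→1 ·f
i=37 'e': node 1→2
i=38 'b': node 2→3  ** P0@[36:38]
i=39 'b': node 3→5 ·f
i=40 'b': node 5→5 ·f
i=41 'e': node 5→6
i=42 'b': node 6→7  ** P1@[39:42]
i=43 'b': node 7→5 ·f
i=44 'b': node 5→5 ·f
i=45 'e': node 5→6
i=46 'b': node 6→7  ** P1@[43:46]
i=47 'b': node 7→5 ·f
i=48 'e': node 5→6
i=49 'a': node 6→1 ·f
i=50 'e': node 1→2
i=51 'b': node 2→3  ** P0@[49:51]
i=52 'd': node 3→0 ·f
i=53 'a': node 0→1
i=54 'e': node 1→2
i=55 'b': node 2→3  ** P0@[53:55]
i=56 'b': node 3→5 ·f
i=57 'b': node 5→5 ·f
i=58 'e': node 5→6
i=59 'b': node 6→7  ** P1@[56:59]
i=60 'd': node 7→0 ·f
i=61 'a': node 0→1
i=62 'e': node 1→2
i=63 'b': node 2→3  ** P0@[61:63]
i=64 'c': node 3→0 ·f

All matches (sorted): [[5,1],[11,0],[14,0],[17,0],[21,0],[26,1],[30,0],[35,1],[38,0],[42,1],[46,1],[51,0],[55,0],[59,1],[63,0]]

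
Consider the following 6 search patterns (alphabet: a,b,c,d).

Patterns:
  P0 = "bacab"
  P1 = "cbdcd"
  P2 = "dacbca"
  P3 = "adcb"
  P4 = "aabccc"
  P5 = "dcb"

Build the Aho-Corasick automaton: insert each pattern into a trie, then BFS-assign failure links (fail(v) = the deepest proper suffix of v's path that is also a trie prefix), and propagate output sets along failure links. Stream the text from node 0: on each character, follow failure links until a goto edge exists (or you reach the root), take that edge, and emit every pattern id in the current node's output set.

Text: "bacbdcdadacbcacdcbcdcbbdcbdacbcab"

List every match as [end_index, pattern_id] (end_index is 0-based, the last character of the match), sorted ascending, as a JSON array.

Construct AC machine:
Trie (insert patterns):
  n0 'ε': a→17 b→1 c→6 d→11
  n1 'b': a→2
  n2 'ba': c→3
  n3 'bac': a→4
  n4 'baca': b→5
  n5 'bacab': ·  ←P0
  n6 'c': b→7
  n7 'cb': d→8
  n8 'cbd': c→9
  n9 'cbdc': d→10
  n10 'cbdcd': ·  ←P1
  n11 'd': a→12 c→26
  n12 'da': c→13
  n13 'dac': b→14
  n14 'dacb': c→15
  n15 'dacbc': a→16
  n16 'dacbca': ·  ←P2
  n17 'a': a→21 d→18
  n18 'ad': c→19
  n19 'adc': b→20
  n20 'adcb': ·  ←P3
  n21 'aa': b→22
  n22 'aab': c→23
  n23 'aabc': c→24
  n24 'aabcc': c→25
  n25 'aabccc': ·  ←P4
  n26 'dc': b→27
  n27 'dcb': ·  ←P5

BFS fail/out derivation:
  n1('b'): parent n0 fail=0; on 'b' 0 → fail=0;  out ∅∪∅=∅
  n6('c'): parent n0 fail=0; on 'c' 0 → fail=0;  out ∅∪∅=∅
  n11('d'): parent n0 fail=0; on 'd' 0 → fail=0;  out ∅∪∅=∅
  n17('a'): parent n0 fail=0; on 'a' 0 → fail=0;  out ∅∪∅=∅
  n2('ba'): parent n1 fail=0; on 'a' 0 → fail=17;  out ∅∪∅=∅
  n7('cb'): parent n6 fail=0; on 'b' 0 → fail=1;  out ∅∪∅=∅
  n12('da'): parent n11 fail=0; on 'a' 0 → fail=17;  out ∅∪∅=∅
  n18('ad'): parent n17 fail=0; on 'd' 0 → fail=11;  out ∅∪∅=∅
  n21('aa'): parent n17 fail=0; on 'a' 0 → fail=17;  out ∅∪∅=∅
  n26('dc'): parent n11 fail=0; on 'c' 0 → fail=6;  out ∅∪∅=∅
  n3('bac'): parent n2 fail=17; on 'c' 17→0 → fail=6;  out ∅∪∅=∅
  n8('cbd'): parent n7 fail=1; on 'd' 1→0 → fail=11;  out ∅∪∅=∅
  n13('dac'): parent n12 fail=17; on 'c' 17→0 → fail=6;  out ∅∪∅=∅
  n19('adc'): parent n18 fail=11; on 'c' 11 → fail=26;  out ∅∪∅=∅
  n22('aab'): parent n21 fail=17; on 'b' 17→0 → fail=1;  out ∅∪∅=∅
  n27('dcb'): parent n26 fail=6; on 'b' 6 → fail=7;  out {5}∪∅={5}
  n4('baca'): parent n3 fail=6; on 'a' 6→0 → fail=17;  out ∅∪∅=∅
  n9('cbdc'): parent n8 fail=11; on 'c' 11 → fail=26;  out ∅∪∅=∅
  n14('dacb'): parent n13 fail=6; on 'b' 6 → fail=7;  out ∅∪∅=∅
  n20('adcb'): parent n19 fail=26; on 'b' 26 → fail=27;  out {3}∪{5}={3,5}
  n23('aabc'): parent n22 fail=1; on 'c' 1→0 → fail=6;  out ∅∪∅=∅
  n5('bacab'): parent n4 fail=17; on 'b' 17→0 → fail=1;  out {0}∪∅={0}
  n10('cbdcd'): parent n9 fail=26; on 'd' 26→6→0 → fail=11;  out {1}∪∅={1}
  n15('dacbc'): parent n14 fail=7; on 'c' 7→1→0 → fail=6;  out ∅∪∅=∅
  n24('aabcc'): parent n23 fail=6; on 'c' 6→0 → fail=6;  out ∅∪∅=∅
  n16('dacbca'): parent n15 fail=6; on 'a' 6→0 → fail=17;  out {2}∪∅={2}
  n25('aabccc'): parent n24 fail=6; on 'c' 6→0 → fail=6;  out {4}∪∅={4}

Text stream:
[0] read 'b'  n0⇒n1
[1] read 'a'  n1⇒n2
[2] read 'c'  n2⇒n3
[3] read 'b'  n3⇒n7 (via fail)
[4] read 'd'  n7⇒n8
[5] read 'c'  n8⇒n9
[6] read 'd'  n9⇒n10  ** P1@[2:6]
[7] read 'a'  n10⇒n12 (via fail)
[8] read 'd'  n12⇒n18 (via fail)
[9] read 'a'  n18⇒n12 (via fail)
[10] read 'c'  n12⇒n13
[11] read 'b'  n13⇒n14
[12] read 'c'  n14⇒n15
[13] read 'a'  n15⇒n16  ** P2@[8:13]
[14] read 'c'  n16⇒n6 (via fail)
[15] read 'd'  n6⇒n11 (via fail)
[16] read 'c'  n11⇒n26
[17] read 'b'  n26⇒n27  ** P5@[15:17]
[18] read 'c'  n27⇒n6 (via fail)
[19] read 'd'  n6⇒n11 (via fail)
[20] read 'c'  n11⇒n26
[21] read 'b'  n26⇒n27  ** P5@[19:21]
[22] read 'b'  n27⇒n1 (via fail)
[23] read 'd'  n1⇒n11 (via fail)
[24] read 'c'  n11⇒n26
[25] read 'b'  n26⇒n27  ** P5@[23:25]
[26] read 'd'  n27⇒n8 (via fail)
[27] read 'a'  n8⇒n12 (via fail)
[28] read 'c'  n12⇒n13
[29] read 'b'  n13⇒n14
[30] read 'c'  n14⇒n15
[31] read 'a'  n15⇒n16  ** P2@[26:31]
[32] read 'b'  n16⇒n1 (via fail)

All matches (sorted): [[6,1],[13,2],[17,5],[21,5],[25,5],[31,2]]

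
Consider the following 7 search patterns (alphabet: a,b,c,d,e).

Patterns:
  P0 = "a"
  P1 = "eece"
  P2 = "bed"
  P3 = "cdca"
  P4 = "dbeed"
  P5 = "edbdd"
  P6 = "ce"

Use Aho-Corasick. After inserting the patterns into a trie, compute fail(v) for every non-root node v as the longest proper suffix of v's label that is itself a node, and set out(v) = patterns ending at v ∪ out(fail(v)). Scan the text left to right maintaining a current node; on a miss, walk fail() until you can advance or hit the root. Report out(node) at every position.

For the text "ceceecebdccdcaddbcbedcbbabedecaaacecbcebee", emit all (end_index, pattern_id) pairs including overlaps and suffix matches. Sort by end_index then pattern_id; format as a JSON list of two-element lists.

Build automaton:
Trie (insert patterns):
  n0 'ε': a→1 b→6 c→9 d→13 e→2
  n1 'a': ·  [P0 ends]
  n2 'e': d→18 e→3
  n3 'ee': c→4
  n4 'eec': e→5
  n5 'eece': ·  [P1 ends]
  n6 'b': e→7
  n7 'be': d→8
  n8 'bed': ·  [P2 ends]
  n9 'c': d→10 e→22
  n10 'cd': c→11
  n11 'cdc': a→12
  n12 'cdca': ·  [P3 ends]
  n13 'd': b→14
  n14 'db': e→15
  n15 'dbe': e→16
  n16 'dbee': d→17
  n17 'dbeed': ·  [P4 ends]
  n18 'ed': b→19
  n19 'edb': d→20
  n20 'edbd': d→21
  n21 'edbdd': ·  [P5 ends]
  n22 'ce': ·  [P6 ends]

Failure links (BFS by depth):
  n1('a'): parent n0 fail=0; on 'a' 0 → fail=0;  out {0}∪∅={0}
  n2('e'): parent n0 fail=0; on 'e' 0 → fail=0;  out ∅∪∅=∅
  n6('b'): parent n0 fail=0; on 'b' 0 → fail=0;  out ∅∪∅=∅
  n9('c'): parent n0 fail=0; on 'c' 0 → fail=0;  out ∅∪∅=∅
  n13('d'): parent n0 fail=0; on 'd' 0 → fail=0;  out ∅∪∅=∅
  n3('ee'): parent n2 fail=0; on 'e' 0 → fail=2;  out ∅∪∅=∅
  n7('be'): parent n6 fail=0; on 'e' 0 → fail=2;  out ∅∪∅=∅
  n10('cd'): parent n9 fail=0; on 'd' 0 → fail=13;  out ∅∪∅=∅
  n14('db'): parent n13 fail=0; on 'b' 0 → fail=6;  out ∅∪∅=∅
  n18('ed'): parent n2 fail=0; on 'd' 0 → fail=13;  out ∅∪∅=∅
  n22('ce'): parent n9 fail=0; on 'e' 0 → fail=2;  out {6}∪∅={6}
  n4('eec'): parent n3 fail=2; on 'c' 2→0 → fail=9;  out ∅∪∅=∅
  n8('bed'): parent n7 fail=2; on 'd' 2 → fail=18;  out {2}∪∅={2}
  n11('cdc'): parent n10 fail=13; on 'c' 13→0 → fail=9;  out ∅∪∅=∅
  n15('dbe'): parent n14 fail=6; on 'e' 6 → fail=7;  out ∅∪∅=∅
  n19('edb'): parent n18 fail=13; on 'b' 13 → fail=14;  out ∅∪∅=∅
  n5('eece'): parent n4 fail=9; on 'e' 9 → fail=22;  out {1}∪{6}={1,6}
  n12('cdca'): parent n11 fail=9; on 'a' 9→0 → fail=1;  out {3}∪{0}={0,3}
  n16('dbee'): parent n15 fail=7; on 'e' 7→2 → fail=3;  out ∅∪∅=∅
  n20('edbd'): parent n19 fail=14; on 'd' 14→6→0 → fail=13;  out ∅∪∅=∅
  n17('dbeed'): parent n16 fail=3; on 'd' 3→2 → fail=18;  out {4}∪∅={4}
  n21('edbdd'): parent n20 fail=13; on 'd' 13→0 → fail=13;  out {5}∪∅={5}

Scan:
i=0 'c': node 0→9
i=1 'e': node 9→22  → match P6@[0:1]
i=2 'c': node 22→9 (via fail)
i=3 'e': node 9→22  → match P6@[2:3]
i=4 'e': node 22→3 (via fail)
i=5 'c': node 3→4
i=6 'e': node 4→5  → match P1@[3:6],P6@[5:6]
i=7 'b': node 5→6 (via fail)
i=8 'd': node 6→13 (via fail)
i=9 'c': node 13→9 (via fail)
i=10 'c': node 9→9 (via fail)
i=11 'd': node 9→10
i=12 'c': node 10→11
i=13 'a': node 11→12  → match P0@[13:13],P3@[10:13]
i=14 'd': node 12→13 (via fail)
i=15 'd': node 13→13 (via fail)
i=16 'b': node 13→14
i=17 'c': node 14→9 (via fail)
i=18 'b': node 9→6 (via fail)
i=19 'e': node 6→7
i=20 'd': node 7→8  → match P2@[18:20]
i=21 'c': node 8→9 (via fail)
i=22 'b': node 9→6 (via fail)
i=23 'b': node 6→6 (via fail)
i=24 'a': node 6→1 (via fail)  → match P0@[24:24]
i=25 'b': node 1→6 (via fail)
i=26 'e': node 6→7
i=27 'd': node 7→8  → match P2@[25:27]
i=28 'e': node 8→2 (via fail)
i=29 'c': node 2→9 (via fail)
i=30 'a': node 9→1 (via fail)  → match P0@[30:30]
i=31 'a': node 1→1 (via fail)  → match P0@[31:31]
i=32 'a': node 1→1 (via fail)  → match P0@[32:32]
i=33 'c': node 1→9 (via fail)
i=34 'e': node 9→22  → match P6@[33:34]
i=35 'c': node 22→9 (via fail)
i=36 'b': node 9→6 (via fail)
i=37 'c': node 6→9 (via fail)
i=38 'e': node 9→22  → match P6@[37:38]
i=39 'b': node 22→6 (via fail)
i=40 'e': node 6→7
i=41 'e': node 7→3 (via fail)

Result: [[1,6],[3,6],[6,1],[6,6],[13,0],[13,3],[20,2],[24,0],[27,2],[30,0],[31,0],[32,0],[34,6],[38,6]]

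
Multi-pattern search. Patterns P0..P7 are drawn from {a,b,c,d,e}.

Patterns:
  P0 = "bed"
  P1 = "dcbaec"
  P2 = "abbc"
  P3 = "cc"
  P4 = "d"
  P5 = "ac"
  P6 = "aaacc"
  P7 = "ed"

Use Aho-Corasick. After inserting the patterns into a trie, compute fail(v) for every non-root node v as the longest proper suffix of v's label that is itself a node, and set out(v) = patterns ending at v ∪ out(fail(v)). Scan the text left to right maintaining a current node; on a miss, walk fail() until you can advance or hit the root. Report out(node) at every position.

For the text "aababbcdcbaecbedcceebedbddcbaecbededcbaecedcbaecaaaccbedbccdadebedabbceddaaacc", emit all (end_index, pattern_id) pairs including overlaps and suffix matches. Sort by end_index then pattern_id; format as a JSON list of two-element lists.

Build automaton:
Trie (insert patterns):
  0='ε' goto a→10 b→1 c→14 d→4 e→21
  1='b' goto e→2
  2='be' goto d→3
  3='bed' goto ·  [P0 ends]
  4='d' goto c→5  [P4 ends]
  5='dc' goto b→6
  6='dcb' goto a→7
  7='dcba' goto e→8
  8='dcbae' goto c→9
  9='dcbaec' goto ·  [P1 ends]
  10='a' goto a→17 b→11 c→16
  11='ab' goto b→12
  12='abb' goto c→13
  13='abbc' goto ·  [P2 ends]
  14='c' goto c→15
  15='cc' goto ·  [P3 ends]
  16='ac' goto ·  [P5 ends]
  17='aa' goto a→18
  18='aaa' goto c→19
  19='aaac' goto c→20
  20='aaacc' goto ·  [P6 ends]
  21='e' goto d→22
  22='ed' goto ·  [P7 ends]

Failure links (BFS by depth):
  n1('b'): parent n0 fail=0; on 'b' 0 → fail=0;  out ∅∪∅=∅
  n4('d'): parent n0 fail=0; on 'd' 0 → fail=0;  out {4}∪∅={4}
  n10('a'): parent n0 fail=0; on 'a' 0 → fail=0;  out ∅∪∅=∅
  n14('c'): parent n0 fail=0; on 'c' 0 → fail=0;  out ∅∪∅=∅
  n21('e'): parent n0 fail=0; on 'e' 0 → fail=0;  out ∅∪∅=∅
  n2('be'): parent n1 fail=0; on 'e' 0 → fail=21;  out ∅∪∅=∅
  n5('dc'): parent n4 fail=0; on 'c' 0 → fail=14;  out ∅∪∅=∅
  n11('ab'): parent n10 fail=0; on 'b' 0 → fail=1;  out ∅∪∅=∅
  n15('cc'): parent n14 fail=0; on 'c' 0 → fail=14;  out {3}∪∅={3}
  n16('ac'): parent n10 fail=0; on 'c' 0 → fail=14;  out {5}∪∅={5}
  n17('aa'): parent n10 fail=0; on 'a' 0 → fail=10;  out ∅∪∅=∅
  n22('ed'): parent n21 fail=0; on 'd' 0 → fail=4;  out {7}∪{4}={4,7}
  n3('bed'): parent n2 fail=21; on 'd' 21 → fail=22;  out {0}∪{4,7}={0,4,7}
  n6('dcb'): parent n5 fail=14; on 'b' 14→0 → fail=1;  out ∅∪∅=∅
  n12('abb'): parent n11 fail=1; on 'b' 1→0 → fail=1;  out ∅∪∅=∅
  n18('aaa'): parent n17 fail=10; on 'a' 10 → fail=17;  out ∅∪∅=∅
  n7('dcba'): parent n6 fail=1; on 'a' 1→0 → fail=10;  out ∅∪∅=∅
  n13('abbc'): parent n12 fail=1; on 'c' 1→0 → fail=14;  out {2}∪∅={2}
  n19('aaac'): parent n18 fail=17; on 'c' 17→10 → fail=16;  out ∅∪{5}={5}
  n8('dcbae'): parent n7 fail=10; on 'e' 10→0 → fail=21;  out ∅∪∅=∅
  n20('aaacc'): parent n19 fail=16; on 'c' 16→14 → fail=15;  out {6}∪{3}={3,6}
  n9('dcbaec'): parent n8 fail=21; on 'c' 21→0 → fail=14;  out {1}∪∅={1}

Text stream:
pos 0 'a': at 10
pos 1 'a': at 17
pos 2 'b': at 11 ·f
pos 3 'a': at 10 ·f
pos 4 'b': at 11
pos 5 'b': at 12
pos 6 'c': at 13  → match P2@[3:6]
pos 7 'd': at 4 ·f  → match P4@[7:7]
pos 8 'c': at 5
pos 9 'b': at 6
pos 10 'a': at 7
pos 11 'e': at 8
pos 12 'c': at 9  → match P1@[7:12]
pos 13 'b': at 1 ·f
pos 14 'e': at 2
pos 15 'd': at 3  → match P0@[13:15],P4@[15:15],P7@[14:15]
pos 16 'c': at 5 ·f
pos 17 'c': at 15 ·f  → match P3@[16:17]
pos 18 'e': at 21 ·f
pos 19 'e': at 21 ·f
pos 20 'b': at 1 ·f
pos 21 'e': at 2
pos 22 'd': at 3  → match P0@[20:22],P4@[22:22],P7@[21:22]
pos 23 'b': at 1 ·f
pos 24 'd': at 4 ·f  → match P4@[24:24]
pos 25 'd': at 4 ·f  → match P4@[25:25]
pos 26 'c': at 5
pos 27 'b': at 6
pos 28 'a': at 7
pos 29 'e': at 8
pos 30 'c': at 9  → match P1@[25:30]
pos 31 'b': at 1 ·f
pos 32 'e': at 2
pos 33 'd': at 3  → match P0@[31:33],P4@[33:33],P7@[32:33]
pos 34 'e': at 21 ·f
pos 35 'd': at 22  → match P4@[35:35],P7@[34:35]
pos 36 'c': at 5 ·f
pos 37 'b': at 6
pos 38 'a': at 7
pos 39 'e': at 8
pos 40 'c': at 9  → match P1@[35:40]
pos 41 'e': at 21 ·f
pos 42 'd': at 22  → match P4@[42:42],P7@[41:42]
pos 43 'c': at 5 ·f
pos 44 'b': at 6
pos 45 'a': at 7
pos 46 'e': at 8
pos 47 'c': at 9  → match P1@[42:47]
pos 48 'a': at 10 ·f
pos 49 'a': at 17
pos 50 'a': at 18
pos 51 'c': at 19  → match P5@[50:51]
pos 52 'c': at 20  → match P3@[51:52],P6@[48:52]
pos 53 'b': at 1 ·f
pos 54 'e': at 2
pos 55 'd': at 3  → match P0@[53:55],P4@[55:55],P7@[54:55]
pos 56 'b': at 1 ·f
pos 57 'c': at 14 ·f
pos 58 'c': at 15  → match P3@[57:58]
pos 59 'd': at 4 ·f  → match P4@[59:59]
pos 60 'a': at 10 ·f
pos 61 'd': at 4 ·f  → match P4@[61:61]
pos 62 'e': at 21 ·f
pos 63 'b': at 1 ·f
pos 64 'e': at 2
pos 65 'd': at 3  → match P0@[63:65],P4@[65:65],P7@[64:65]
pos 66 'a': at 10 ·f
pos 67 'b': at 11
pos 68 'b': at 12
pos 69 'c': at 13  → match P2@[66:69]
pos 70 'e': at 21 ·f
pos 71 'd': at 22  → match P4@[71:71],P7@[70:71]
pos 72 'd': at 4 ·f  → match P4@[72:72]
pos 73 'a': at 10 ·f
pos 74 'a': at 17
pos 75 'a': at 18
pos 76 'c': at 19  → match P5@[75:76]
pos 77 'c': at 20  → match P3@[76:77],P6@[73:77]

Result: [[6,2],[7,4],[12,1],[15,0],[15,4],[15,7],[17,3],[22,0],[22,4],[22,7],[24,4],[25,4],[30,1],[33,0],[33,4],[33,7],[35,4],[35,7],[40,1],[42,4],[42,7],[47,1],[51,5],[52,3],[52,6],[55,0],[55,4],[55,7],[58,3],[59,4],[61,4],[65,0],[65,4],[65,7],[69,2],[71,4],[71,7],[72,4],[76,5],[77,3],[77,6]]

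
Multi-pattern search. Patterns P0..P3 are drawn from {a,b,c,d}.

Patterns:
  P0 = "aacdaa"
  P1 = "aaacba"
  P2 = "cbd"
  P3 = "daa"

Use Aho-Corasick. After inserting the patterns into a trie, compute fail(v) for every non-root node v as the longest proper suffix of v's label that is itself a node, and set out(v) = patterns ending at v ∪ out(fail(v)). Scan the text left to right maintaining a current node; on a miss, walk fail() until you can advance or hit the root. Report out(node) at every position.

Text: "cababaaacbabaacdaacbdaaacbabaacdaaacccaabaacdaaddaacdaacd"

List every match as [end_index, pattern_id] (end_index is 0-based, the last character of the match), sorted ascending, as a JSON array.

Build automaton:
Trie nodes:
  n0 'ε': a→1 c→11 d→14
  n1 'a': a→2
  n2 'aa': a→7 c→3
  n3 'aac': d→4
  n4 'aacd': a→5
  n5 'aacda': a→6
  n6 'aacdaa': ·  [P0 ends]
  n7 'aaa': c→8
  n8 'aaac': b→9
  n9 'aaacb': a→10
  n10 'aaacba': ·  [P1 ends]
  n11 'c': b→12
  n12 'cb': d→13
  n13 'cbd': ·  [P2 ends]
  n14 'd': a→15
  n15 'da': a→16
  n16 'daa': ·  [P3 ends]

Failure links (BFS by depth):
  fail(1) 'a': from fail(0)=0 chase 'a': 0 ⇒ 0;  out=∅∪out(0)=∅
  fail(11) 'c': from fail(0)=0 chase 'c': 0 ⇒ 0;  out=∅∪out(0)=∅
  fail(14) 'd': from fail(0)=0 chase 'd': 0 ⇒ 0;  out=∅∪out(0)=∅
  fail(2) 'aa': from fail(1)=0 chase 'a': 0 ⇒ 1;  out=∅∪out(1)=∅
  fail(12) 'cb': from fail(11)=0 chase 'b': 0 ⇒ 0;  out=∅∪out(0)=∅
  fail(15) 'da': from fail(14)=0 chase 'a': 0 ⇒ 1;  out=∅∪out(1)=∅
  fail(3) 'aac': from fail(2)=1 chase 'c': 1→0 ⇒ 11;  out=∅∪out(11)=∅
  fail(7) 'aaa': from fail(2)=1 chase 'a': 1 ⇒ 2;  out=∅∪out(2)=∅
  fail(13) 'cbd': from fail(12)=0 chase 'd': 0 ⇒ 14;  out={2}∪out(14)={2}
  fail(16) 'daa': from fail(15)=1 chase 'a': 1 ⇒ 2;  out={3}∪out(2)={3}
  fail(4) 'aacd': from fail(3)=11 chase 'd': 11→0 ⇒ 14;  out=∅∪out(14)=∅
  fail(8) 'aaac': from fail(7)=2 chase 'c': 2 ⇒ 3;  out=∅∪out(3)=∅
  fail(5) 'aacda': from fail(4)=14 chase 'a': 14 ⇒ 15;  out=∅∪out(15)=∅
  fail(9) 'aaacb': from fail(8)=3 chase 'b': 3→11 ⇒ 12;  out=∅∪out(12)=∅
  fail(6) 'aacdaa': from fail(5)=15 chase 'a': 15 ⇒ 16;  out={0}∪out(16)={0,3}
  fail(10) 'aaacba': from fail(9)=12 chase 'a': 12→0 ⇒ 1;  out={1}∪out(1)={1}

Run:
[0] read 'c'  n0⇒n11
[1] read 'a'  n11⇒n1 (via fail)
[2] read 'b'  n1⇒n0 (via fail)
[3] read 'a'  n0⇒n1
[4] read 'b'  n1⇒n0 (via fail)
[5] read 'a'  n0⇒n1
[6] read 'a'  n1⇒n2
[7] read 'a'  n2⇒n7
[8] read 'c'  n7⇒n8
[9] read 'b'  n8⇒n9
[10] read 'a'  n9⇒n10  emit P1@[5:10]
[11] read 'b'  n10⇒n0 (via fail)
[12] read 'a'  n0⇒n1
[13] read 'a'  n1⇒n2
[14] read 'c'  n2⇒n3
[15] read 'd'  n3⇒n4
[16] read 'a'  n4⇒n5
[17] read 'a'  n5⇒n6  emit P0@[12:17],P3@[15:17]
[18] read 'c'  n6⇒n3 (via fail)
[19] read 'b'  n3⇒n12 (via fail)
[20] read 'd'  n12⇒n13  emit P2@[18:20]
[21] read 'a'  n13⇒n15 (via fail)
[22] read 'a'  n15⇒n16  emit P3@[20:22]
[23] read 'a'  n16⇒n7 (via fail)
[24] read 'c'  n7⇒n8
[25] read 'b'  n8⇒n9
[26] read 'a'  n9⇒n10  emit P1@[21:26]
[27] read 'b'  n10⇒n0 (via fail)
[28] read 'a'  n0⇒n1
[29] read 'a'  n1⇒n2
[30] read 'c'  n2⇒n3
[31] read 'd'  n3⇒n4
[32] read 'a'  n4⇒n5
[33] read 'a'  n5⇒n6  emit P0@[28:33],P3@[31:33]
[34] read 'a'  n6⇒n7 (via fail)
[35] read 'c'  n7⇒n8
[36] read 'c'  n8⇒n11 (via fail)
[37] read 'c'  n11⇒n11 (via fail)
[38] read 'a'  n11⇒n1 (via fail)
[39] read 'a'  n1⇒n2
[40] read 'b'  n2⇒n0 (via fail)
[41] read 'a'  n0⇒n1
[42] read 'a'  n1⇒n2
[43] read 'c'  n2⇒n3
[44] read 'd'  n3⇒n4
[45] read 'a'  n4⇒n5
[46] read 'a'  n5⇒n6  emit P0@[41:46],P3@[44:46]
[47] read 'd'  n6⇒n14 (via fail)
[48] read 'd'  n14⇒n14 (via fail)
[49] read 'a'  n14⇒n15
[50] read 'a'  n15⇒n16  emit P3@[48:50]
[51] read 'c'  n16⇒n3 (via fail)
[52] read 'd'  n3⇒n4
[53] read 'a'  n4⇒n5
[54] read 'a'  n5⇒n6  emit P0@[49:54],P3@[52:54]
[55] read 'c'  n6⇒n3 (via fail)
[56] read 'd'  n3⇒n4

Matches: [[10,1],[17,0],[17,3],[20,2],[22,3],[26,1],[33,0],[33,3],[46,0],[46,3],[50,3],[54,0],[54,3]]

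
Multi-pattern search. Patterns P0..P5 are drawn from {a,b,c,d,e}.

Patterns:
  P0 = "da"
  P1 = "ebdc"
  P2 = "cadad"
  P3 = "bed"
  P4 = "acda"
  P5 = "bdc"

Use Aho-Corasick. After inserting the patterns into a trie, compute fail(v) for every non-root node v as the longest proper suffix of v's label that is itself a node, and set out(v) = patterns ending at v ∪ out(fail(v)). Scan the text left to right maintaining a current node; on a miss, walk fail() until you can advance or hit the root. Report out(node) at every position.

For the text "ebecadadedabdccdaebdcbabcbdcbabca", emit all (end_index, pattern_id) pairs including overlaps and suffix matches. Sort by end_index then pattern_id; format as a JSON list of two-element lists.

Build:
Trie nodes:
  0='ε' goto a→15 b→12 c→7 d→1 e→3
  1='d' goto a→2
  2='da' goto ·  [P0 ends]
  3='e' goto b→4
  4='eb' goto d→5
  5='ebd' goto c→6
  6='ebdc' goto ·  [P1 ends]
  7='c' goto a→8
  8='ca' goto d→9
  9='cad' goto a→10
  10='cada' goto d→11
  11='cadad' goto ·  [P2 ends]
  12='b' goto d→19 e→13
  13='be' goto d→14
  14='bed' goto ·  [P3 ends]
  15='a' goto c→16
  16='ac' goto d→17
  17='acd' goto a→18
  18='acda' goto ·  [P4 ends]
  19='bd' goto c→20
  20='bdc' goto ·  [P5 ends]

Failure links (BFS by depth):
  n1('d'): parent n0 fail=0; on 'd' 0 → fail=0;  out ∅∪∅=∅
  n3('e'): parent n0 fail=0; on 'e' 0 → fail=0;  out ∅∪∅=∅
  n7('c'): parent n0 fail=0; on 'c' 0 → fail=0;  out ∅∪∅=∅
  n12('b'): parent n0 fail=0; on 'b' 0 → fail=0;  out ∅∪∅=∅
  n15('a'): parent n0 fail=0; on 'a' 0 → fail=0;  out ∅∪∅=∅
  n2('da'): parent n1 fail=0; on 'a' 0 → fail=15;  out {0}∪∅={0}
  n4('eb'): parent n3 fail=0; on 'b' 0 → fail=12;  out ∅∪∅=∅
  n8('ca'): parent n7 fail=0; on 'a' 0 → fail=15;  out ∅∪∅=∅
  n13('be'): parent n12 fail=0; on 'e' 0 → fail=3;  out ∅∪∅=∅
  n16('ac'): parent n15 fail=0; on 'c' 0 → fail=7;  out ∅∪∅=∅
  n19('bd'): parent n12 fail=0; on 'd' 0 → fail=1;  out ∅∪∅=∅
  n5('ebd'): parent n4 fail=12; on 'd' 12 → fail=19;  out ∅∪∅=∅
  n9('cad'): parent n8 fail=15; on 'd' 15→0 → fail=1;  out ∅∪∅=∅
  n14('bed'): parent n13 fail=3; on 'd' 3→0 → fail=1;  out {3}∪∅={3}
  n17('acd'): parent n16 fail=7; on 'd' 7→0 → fail=1;  out ∅∪∅=∅
  n20('bdc'): parent n19 fail=1; on 'c' 1→0 → fail=7;  out {5}∪∅={5}
  n6('ebdc'): parent n5 fail=19; on 'c' 19 → fail=20;  out {1}∪{5}={1,5}
  n10('cada'): parent n9 fail=1; on 'a' 1 → fail=2;  out ∅∪{0}={0}
  n18('acda'): parent n17 fail=1; on 'a' 1 → fail=2;  out {4}∪{0}={0,4}
  n11('cadad'): parent n10 fail=2; on 'd' 2→15→0 → fail=1;  out {2}∪∅={2}

Run:
i=0 'e': node 0→3
i=1 'b': node 3→4
i=2 'e': node 4→13 (fail-walked)
i=3 'c': node 13→7 (fail-walked)
i=4 'a': node 7→8
i=5 'd': node 8→9
i=6 'a': node 9→10  ** P0@[5:6]
i=7 'd': node 10→11  ** P2@[3:7]
i=8 'e': node 11→3 (fail-walked)
i=9 'd': node 3→1 (fail-walked)
i=10 'a': node 1→2  ** P0@[9:10]
i=11 'b': node 2→12 (fail-walked)
i=12 'd': node 12→19
i=13 'c': node 19→20  ** P5@[11:13]
i=14 'c': node 20→7 (fail-walked)
i=15 'd': node 7→1 (fail-walked)
i=16 'a': node 1→2  ** P0@[15:16]
i=17 'e': node 2→3 (fail-walked)
i=18 'b': node 3→4
i=19 'd': node 4→5
i=20 'c': node 5→6  ** P1@[17:20],P5@[18:20]
i=21 'b': node 6→12 (fail-walked)
i=22 'a': node 12→15 (fail-walked)
i=23 'b': node 15→12 (fail-walked)
i=24 'c': node 12→7 (fail-walked)
i=25 'b': node 7→12 (fail-walked)
i=26 'd': node 12→19
i=27 'c': node 19→20  ** P5@[25:27]
i=28 'b': node 20→12 (fail-walked)
i=29 'a': node 12→15 (fail-walked)
i=30 'b': node 15→12 (fail-walked)
i=31 'c': node 12→7 (fail-walked)
i=32 'a': node 7→8

Result: [[6,0],[7,2],[10,0],[13,5],[16,0],[20,1],[20,5],[27,5]]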